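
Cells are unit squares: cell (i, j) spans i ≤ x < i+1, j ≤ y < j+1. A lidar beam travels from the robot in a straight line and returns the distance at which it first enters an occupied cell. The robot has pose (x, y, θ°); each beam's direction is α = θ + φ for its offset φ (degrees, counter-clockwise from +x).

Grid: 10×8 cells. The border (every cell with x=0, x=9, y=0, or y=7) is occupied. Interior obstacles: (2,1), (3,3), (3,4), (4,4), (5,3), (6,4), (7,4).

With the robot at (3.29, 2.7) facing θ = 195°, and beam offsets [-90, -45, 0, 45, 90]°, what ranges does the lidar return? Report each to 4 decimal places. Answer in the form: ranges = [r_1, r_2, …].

beam 1: φ=-90°, α=105°
  d=(-0.2588,0.9659)  start (3,2)  tX=1.1205 tY=0.3106  stride 1/|dx|=3.8637 1/|dy|=1.0353
    cross y-line → (3,3), t=0.3106 (wall)
  → r_1 = 0.3106
beam 2: φ=-45°, α=150°
  d=(-0.8660,0.5000)  start (3,2)  tX=0.3349 tY=0.6000  stride 1/|dx|=1.1547 1/|dy|=2.0000
    cross x-line → (2,2), t=0.3349
    cross y-line → (2,3), t=0.6000
    cross x-line → (1,3), t=1.4896
    cross y-line → (1,4), t=2.6000
    cross x-line → (0,4), t=2.6443 (wall)
  → r_2 = 2.6443
beam 3: φ=0°, α=195°
  d=(-0.9659,-0.2588)  start (3,2)  tX=0.3002 tY=2.7046  stride 1/|dx|=1.0353 1/|dy|=3.8637
    cross x-line → (2,2), t=0.3002
    cross x-line → (1,2), t=1.3355
    cross x-line → (0,2), t=2.3708 (wall)
  → r_3 = 2.3708
beam 4: φ=45°, α=240°
  d=(-0.5000,-0.8660)  start (3,2)  tX=0.5800 tY=0.8083  stride 1/|dx|=2.0000 1/|dy|=1.1547
    cross x-line → (2,2), t=0.5800
    cross y-line → (2,1), t=0.8083 (wall)
  → r_4 = 0.8083
beam 5: φ=90°, α=285°
  d=(0.2588,-0.9659)  start (3,2)  tX=2.7432 tY=0.7247  stride 1/|dx|=3.8637 1/|dy|=1.0353
    cross y-line → (3,1), t=0.7247
    cross y-line → (3,0), t=1.7600 (wall)
  → r_5 = 1.7600

ranges = [0.3106, 2.6443, 2.3708, 0.8083, 1.7600]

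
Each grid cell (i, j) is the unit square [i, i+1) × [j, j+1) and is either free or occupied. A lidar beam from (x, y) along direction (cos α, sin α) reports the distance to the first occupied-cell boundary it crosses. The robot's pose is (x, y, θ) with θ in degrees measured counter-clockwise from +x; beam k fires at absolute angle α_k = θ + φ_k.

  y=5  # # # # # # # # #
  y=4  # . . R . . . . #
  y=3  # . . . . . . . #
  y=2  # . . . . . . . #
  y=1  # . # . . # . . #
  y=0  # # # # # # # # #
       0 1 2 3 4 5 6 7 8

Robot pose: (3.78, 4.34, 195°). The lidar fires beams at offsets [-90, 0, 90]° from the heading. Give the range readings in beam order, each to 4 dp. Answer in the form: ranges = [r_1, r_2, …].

ranges = [0.6833, 2.8781, 3.4578]

beam 1: φ=-90°, α=105°
  d=(-0.2588,0.9659)  start (3,4)  tX=3.0137 tY=0.6833  stride 1/|dx|=3.8637 1/|dy|=1.0353
    cross y-line → (3,5), t=0.6833 (wall)
  → r_1 = 0.6833
beam 2: φ=0°, α=195°
  d=(-0.9659,-0.2588)  start (3,4)  tX=0.8075 tY=1.3137  stride 1/|dx|=1.0353 1/|dy|=3.8637
    cross x-line → (2,4), t=0.8075
    cross y-line → (2,3), t=1.3137
    cross x-line → (1,3), t=1.8428
    cross x-line → (0,3), t=2.8781 (wall)
  → r_2 = 2.8781
beam 3: φ=90°, α=285°
  d=(0.2588,-0.9659)  start (3,4)  tX=0.8500 tY=0.3520  stride 1/|dx|=3.8637 1/|dy|=1.0353
    cross y-line → (3,3), t=0.3520
    cross x-line → (4,3), t=0.8500
    cross y-line → (4,2), t=1.3873
    cross y-line → (4,1), t=2.4225
    cross y-line → (4,0), t=3.4578 (wall)
  → r_3 = 3.4578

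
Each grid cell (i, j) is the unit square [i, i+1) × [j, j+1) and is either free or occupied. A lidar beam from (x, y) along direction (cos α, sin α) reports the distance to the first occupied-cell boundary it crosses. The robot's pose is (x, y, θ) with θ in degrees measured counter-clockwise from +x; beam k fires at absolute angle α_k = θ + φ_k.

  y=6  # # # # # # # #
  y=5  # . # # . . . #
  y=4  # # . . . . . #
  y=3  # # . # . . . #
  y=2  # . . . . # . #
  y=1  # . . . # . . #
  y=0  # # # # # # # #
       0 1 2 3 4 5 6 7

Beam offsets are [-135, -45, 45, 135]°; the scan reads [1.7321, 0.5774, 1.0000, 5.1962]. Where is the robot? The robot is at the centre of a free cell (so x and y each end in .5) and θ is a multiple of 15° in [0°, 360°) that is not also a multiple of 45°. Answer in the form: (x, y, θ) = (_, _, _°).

Enumerate (i+0.5, j+0.5, θ) over the 23 free cells and 16 admissible headings. For each, cast all 4 beams and compare to the given ranges.
  (2.5, 1.5, 345°): beam 1 = 1.0000 ≠ 1.7321 ✗
  (1.5, 5.5, 60°): beam 1 = 0.5176 ≠ 1.7321 ✗
  (6.5, 2.5, 165°): beam 1 = 0.5774 ≠ 1.7321 ✗
  …
  (5.5, 5.5, 105°): r_1=1.7321, r_2=0.5774, r_3=1.0000, r_4=5.1962 — all match ✓
Only this pose fits every beam.

(x, y, θ) = (5.5, 5.5, 105°)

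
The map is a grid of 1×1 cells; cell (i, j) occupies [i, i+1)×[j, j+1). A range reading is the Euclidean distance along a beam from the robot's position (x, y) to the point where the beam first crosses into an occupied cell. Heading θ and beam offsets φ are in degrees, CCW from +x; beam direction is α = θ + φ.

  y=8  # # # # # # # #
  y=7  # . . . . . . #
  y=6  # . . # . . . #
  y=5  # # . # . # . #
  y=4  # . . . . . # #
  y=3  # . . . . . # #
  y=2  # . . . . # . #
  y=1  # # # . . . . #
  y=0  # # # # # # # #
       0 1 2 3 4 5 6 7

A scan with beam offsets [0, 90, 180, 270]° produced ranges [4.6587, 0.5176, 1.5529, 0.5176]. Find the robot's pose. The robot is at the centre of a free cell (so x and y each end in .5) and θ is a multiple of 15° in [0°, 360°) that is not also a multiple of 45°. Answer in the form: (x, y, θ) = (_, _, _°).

(x, y, θ) = (5.5, 1.5, 165°)

The pose lattice has 33·16 = 528 candidates. Test each by forward raycasting.
  (6.5, 1.5, 195°): beam 1 = 1.9319 ≠ 4.6587 ✗
  (3.5, 2.5, 105°): beam 1 = 5.6940 ≠ 4.6587 ✗
  (1.5, 3.5, 285°): beam 1 = 1.5529 ≠ 4.6587 ✗
  (2.5, 2.5, 255°): beam 1 = 0.5176 ≠ 4.6587 ✗
  …
  (5.5, 1.5, 165°): r_1=4.6587, r_2=0.5176, r_3=1.5529, r_4=0.5176 — all match ✓
No second candidate reproduces the full scan.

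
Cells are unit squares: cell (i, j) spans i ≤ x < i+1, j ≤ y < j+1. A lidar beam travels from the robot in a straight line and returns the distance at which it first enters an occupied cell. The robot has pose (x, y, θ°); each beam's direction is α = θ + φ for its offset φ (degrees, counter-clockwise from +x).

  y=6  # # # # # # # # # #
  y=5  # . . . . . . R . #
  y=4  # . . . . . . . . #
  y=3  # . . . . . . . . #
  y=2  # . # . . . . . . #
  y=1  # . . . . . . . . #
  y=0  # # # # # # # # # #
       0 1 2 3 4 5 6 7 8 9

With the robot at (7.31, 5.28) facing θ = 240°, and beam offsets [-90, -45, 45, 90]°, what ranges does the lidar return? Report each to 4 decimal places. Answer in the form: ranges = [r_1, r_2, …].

beam 1: φ=-90°, α=150°
  dir = (cos 150°, sin 150°) = (-0.8660, 0.5000); from cell (7,5)
  next x-line at t=0.3580, next y-line at t=1.4400; Δt_x=1.1547, Δt_y=2.0000
    x: enter (6,5) at t=0.3580
    y: enter (6,6) at t=1.4400 ← occupied
  → r_1 = 1.4400
beam 2: φ=-45°, α=195°
  dir = (cos 195°, sin 195°) = (-0.9659, -0.2588); from cell (7,5)
  next x-line at t=0.3209, next y-line at t=1.0818; Δt_x=1.0353, Δt_y=3.8637
    x: enter (6,5) at t=0.3209
    y: enter (6,4) at t=1.0818
    x: enter (5,4) at t=1.3562
    x: enter (4,4) at t=2.3915
    x: enter (3,4) at t=3.4268
    x: enter (2,4) at t=4.4620
    y: enter (2,3) at t=4.9455
    x: enter (1,3) at t=5.4973
    x: enter (0,3) at t=6.5326 ← occupied
  → r_2 = 6.5326
beam 3: φ=45°, α=285°
  dir = (cos 285°, sin 285°) = (0.2588, -0.9659); from cell (7,5)
  next x-line at t=2.6660, next y-line at t=0.2899; Δt_x=3.8637, Δt_y=1.0353
    y: enter (7,4) at t=0.2899
    y: enter (7,3) at t=1.3252
    y: enter (7,2) at t=2.3604
    x: enter (8,2) at t=2.6660
    y: enter (8,1) at t=3.3957
    y: enter (8,0) at t=4.4310 ← occupied
  → r_3 = 4.4310
beam 4: φ=90°, α=330°
  dir = (cos 330°, sin 330°) = (0.8660, -0.5000); from cell (7,5)
  next x-line at t=0.7967, next y-line at t=0.5600; Δt_x=1.1547, Δt_y=2.0000
    y: enter (7,4) at t=0.5600
    x: enter (8,4) at t=0.7967
    x: enter (9,4) at t=1.9514 ← occupied
  → r_4 = 1.9514

ranges = [1.4400, 6.5326, 4.4310, 1.9514]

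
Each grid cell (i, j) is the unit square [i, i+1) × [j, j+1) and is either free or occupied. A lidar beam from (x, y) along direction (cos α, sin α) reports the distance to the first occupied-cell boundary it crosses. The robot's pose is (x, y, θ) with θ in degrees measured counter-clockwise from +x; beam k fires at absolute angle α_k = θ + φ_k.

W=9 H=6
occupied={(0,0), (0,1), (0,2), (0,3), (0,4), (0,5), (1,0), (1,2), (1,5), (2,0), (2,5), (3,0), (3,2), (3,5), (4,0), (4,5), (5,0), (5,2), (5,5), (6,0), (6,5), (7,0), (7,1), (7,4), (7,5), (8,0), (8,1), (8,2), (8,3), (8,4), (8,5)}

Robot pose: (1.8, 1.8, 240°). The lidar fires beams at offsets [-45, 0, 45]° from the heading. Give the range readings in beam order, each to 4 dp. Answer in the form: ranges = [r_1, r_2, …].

beam 1: φ=-45°, α=195°
  d=(-0.9659,-0.2588)  start (1,1)  tX=0.8282 tY=3.0910  stride 1/|dx|=1.0353 1/|dy|=3.8637
    cross x-line → (0,1), t=0.8282 (wall)
  → r_1 = 0.8282
beam 2: φ=0°, α=240°
  d=(-0.5000,-0.8660)  start (1,1)  tX=1.6000 tY=0.9238  stride 1/|dx|=2.0000 1/|dy|=1.1547
    cross y-line → (1,0), t=0.9238 (wall)
  → r_2 = 0.9238
beam 3: φ=45°, α=285°
  d=(0.2588,-0.9659)  start (1,1)  tX=0.7727 tY=0.8282  stride 1/|dx|=3.8637 1/|dy|=1.0353
    cross x-line → (2,1), t=0.7727
    cross y-line → (2,0), t=0.8282 (wall)
  → r_3 = 0.8282

ranges = [0.8282, 0.9238, 0.8282]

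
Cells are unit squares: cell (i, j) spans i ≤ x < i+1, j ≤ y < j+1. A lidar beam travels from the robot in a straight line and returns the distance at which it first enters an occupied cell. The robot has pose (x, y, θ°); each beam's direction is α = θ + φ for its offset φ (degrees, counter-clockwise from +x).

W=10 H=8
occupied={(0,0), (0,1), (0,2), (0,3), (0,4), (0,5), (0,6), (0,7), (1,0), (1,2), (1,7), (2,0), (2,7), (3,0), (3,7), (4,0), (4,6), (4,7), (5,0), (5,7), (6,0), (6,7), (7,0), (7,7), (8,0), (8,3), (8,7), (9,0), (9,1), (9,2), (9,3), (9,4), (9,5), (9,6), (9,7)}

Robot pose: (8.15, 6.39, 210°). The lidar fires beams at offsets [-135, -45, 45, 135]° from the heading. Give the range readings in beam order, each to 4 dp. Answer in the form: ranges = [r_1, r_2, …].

beam 1: φ=-135°, α=75°
  cosα=0.2588 sinα=0.9659 | (8,6) | tMaxX 3.2841 tMaxY 0.6315 | tΔX 3.8637 tΔY 1.0353
    t=0.6315 [y] (8,7) — stop
  → r_1 = 0.6315
beam 2: φ=-45°, α=165°
  cosα=-0.9659 sinα=0.2588 | (8,6) | tMaxX 0.1553 tMaxY 2.3569 | tΔX 1.0353 tΔY 3.8637
    t=0.1553 [x] (7,6)
    t=1.1906 [x] (6,6)
    t=2.2258 [x] (5,6)
    t=2.3569 [y] (5,7) — stop
  → r_2 = 2.3569
beam 3: φ=45°, α=255°
  cosα=-0.2588 sinα=-0.9659 | (8,6) | tMaxX 0.5796 tMaxY 0.4038 | tΔX 3.8637 tΔY 1.0353
    t=0.4038 [y] (8,5)
    t=0.5796 [x] (7,5)
    t=1.4390 [y] (7,4)
    t=2.4743 [y] (7,3)
    t=3.5096 [y] (7,2)
    t=4.4433 [x] (6,2)
    t=4.5449 [y] (6,1)
    t=5.5801 [y] (6,0) — stop
  → r_3 = 5.5801
beam 4: φ=135°, α=345°
  cosα=0.9659 sinα=-0.2588 | (8,6) | tMaxX 0.8800 tMaxY 1.5068 | tΔX 1.0353 tΔY 3.8637
    t=0.8800 [x] (9,6) — stop
  → r_4 = 0.8800

ranges = [0.6315, 2.3569, 5.5801, 0.8800]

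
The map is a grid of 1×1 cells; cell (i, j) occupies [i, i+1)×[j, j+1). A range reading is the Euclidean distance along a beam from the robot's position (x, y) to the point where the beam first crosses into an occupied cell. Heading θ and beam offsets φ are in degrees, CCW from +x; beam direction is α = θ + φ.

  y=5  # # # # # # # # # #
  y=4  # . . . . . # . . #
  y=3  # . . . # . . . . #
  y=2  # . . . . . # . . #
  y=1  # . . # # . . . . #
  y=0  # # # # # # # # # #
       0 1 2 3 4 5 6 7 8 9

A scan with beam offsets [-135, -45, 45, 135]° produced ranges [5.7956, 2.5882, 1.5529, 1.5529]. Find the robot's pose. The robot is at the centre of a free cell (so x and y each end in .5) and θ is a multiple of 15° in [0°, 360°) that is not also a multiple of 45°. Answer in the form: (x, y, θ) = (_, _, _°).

The pose lattice has 27·16 = 432 candidates. Test each by forward raycasting.
  (8.5, 4.5, 300°): beam 1 = 1.5529 ≠ 5.7956 ✗
  (4.5, 2.5, 105°): beam 1 = 3.0000 ≠ 5.7956 ✗
  (7.5, 3.5, 75°): beam 1 = 2.8868 ≠ 5.7956 ✗
  (4.5, 4.5, 345°): beam 1 = 4.0415 ≠ 5.7956 ✗
  …
  (7.5, 3.5, 300°): r_1=5.7956, r_2=2.5882, r_3=1.5529, r_4=1.5529 — all match ✓
Unique over the lattice → pose = (7.5, 3.5, 300°).

(x, y, θ) = (7.5, 3.5, 300°)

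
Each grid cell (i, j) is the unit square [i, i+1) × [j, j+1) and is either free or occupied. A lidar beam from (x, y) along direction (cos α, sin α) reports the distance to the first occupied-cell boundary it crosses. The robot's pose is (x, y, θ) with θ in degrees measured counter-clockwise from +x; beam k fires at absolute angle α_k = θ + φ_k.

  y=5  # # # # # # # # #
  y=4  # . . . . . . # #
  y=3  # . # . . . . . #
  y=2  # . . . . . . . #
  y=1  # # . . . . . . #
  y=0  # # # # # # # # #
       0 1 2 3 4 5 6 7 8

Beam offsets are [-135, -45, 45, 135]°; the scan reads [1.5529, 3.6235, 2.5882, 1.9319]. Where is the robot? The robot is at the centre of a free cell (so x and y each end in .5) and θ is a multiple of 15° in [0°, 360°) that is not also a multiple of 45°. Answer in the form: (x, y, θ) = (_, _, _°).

(x, y, θ) = (4.5, 2.5, 30°)

Enumerate (i+0.5, j+0.5, θ) over the 25 free cells and 16 admissible headings. For each, cast all 4 beams and compare to the given ranges.
  (6.5, 3.5, 15°): beam 1 = 2.8868 ≠ 1.5529 ✗
  (5.5, 2.5, 255°): beam 1 = 2.8868 ≠ 1.5529 ✗
  (1.5, 2.5, 330°): beam 1 = 0.5176 ≠ 1.5529 ✗
  …
  (4.5, 2.5, 30°): r_1=1.5529, r_2=3.6235, r_3=2.5882, r_4=1.9319 — all match ✓
Unique over the lattice → pose = (4.5, 2.5, 30°).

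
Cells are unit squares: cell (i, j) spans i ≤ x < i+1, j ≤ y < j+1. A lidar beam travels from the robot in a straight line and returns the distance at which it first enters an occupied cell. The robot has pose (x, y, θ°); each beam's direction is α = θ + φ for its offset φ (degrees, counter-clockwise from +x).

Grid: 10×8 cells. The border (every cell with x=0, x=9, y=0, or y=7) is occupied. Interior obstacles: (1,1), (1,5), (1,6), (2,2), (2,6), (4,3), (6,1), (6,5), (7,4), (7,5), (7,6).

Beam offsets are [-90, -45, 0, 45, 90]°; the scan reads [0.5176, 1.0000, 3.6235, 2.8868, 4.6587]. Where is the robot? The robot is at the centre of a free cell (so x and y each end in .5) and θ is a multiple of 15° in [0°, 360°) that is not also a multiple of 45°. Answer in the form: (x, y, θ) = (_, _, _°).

(x, y, θ) = (5.5, 6.5, 195°)

Candidates: 37 free-cell centres × 16 headings = 592 poses. Raycast each; keep the one whose scan matches to 4 dp.
  (1.5, 2.5, 285°): beam 2 = 0.5774 ≠ 1.0000 ✗
  (3.5, 1.5, 60°): beam 1 = 1.0000 ≠ 0.5176 ✗
  (5.5, 6.5, 240°): beam 1 = 1.0000 ≠ 0.5176 ✗
  (2.5, 4.5, 255°): beam 1 = 1.5529 ≠ 0.5176 ✗
  …
  (5.5, 6.5, 195°): r_1=0.5176, r_2=1.0000, r_3=3.6235, r_4=2.8868, r_5=4.6587 — all match ✓
Only this pose fits every beam.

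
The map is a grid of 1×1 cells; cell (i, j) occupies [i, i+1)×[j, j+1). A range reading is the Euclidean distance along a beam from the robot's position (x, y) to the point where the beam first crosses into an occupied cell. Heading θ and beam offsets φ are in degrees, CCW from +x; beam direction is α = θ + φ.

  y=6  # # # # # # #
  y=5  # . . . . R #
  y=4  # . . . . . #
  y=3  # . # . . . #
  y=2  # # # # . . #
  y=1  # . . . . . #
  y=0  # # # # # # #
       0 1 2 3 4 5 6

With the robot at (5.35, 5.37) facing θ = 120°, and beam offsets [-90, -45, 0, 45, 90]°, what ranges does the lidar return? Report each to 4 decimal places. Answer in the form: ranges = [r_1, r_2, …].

ranges = [0.7506, 0.6522, 0.7275, 2.4341, 2.7400]

beam 1: φ=-90°, α=30°
  dir = (cos 30°, sin 30°) = (0.8660, 0.5000); from cell (5,5)
  next x-line at t=0.7506, next y-line at t=1.2600; Δt_x=1.1547, Δt_y=2.0000
    x: enter (6,5) at t=0.7506 ← occupied
  → r_1 = 0.7506
beam 2: φ=-45°, α=75°
  dir = (cos 75°, sin 75°) = (0.2588, 0.9659); from cell (5,5)
  next x-line at t=2.5114, next y-line at t=0.6522; Δt_x=3.8637, Δt_y=1.0353
    y: enter (5,6) at t=0.6522 ← occupied
  → r_2 = 0.6522
beam 3: φ=0°, α=120°
  dir = (cos 120°, sin 120°) = (-0.5000, 0.8660); from cell (5,5)
  next x-line at t=0.7000, next y-line at t=0.7275; Δt_x=2.0000, Δt_y=1.1547
    x: enter (4,5) at t=0.7000
    y: enter (4,6) at t=0.7275 ← occupied
  → r_3 = 0.7275
beam 4: φ=45°, α=165°
  dir = (cos 165°, sin 165°) = (-0.9659, 0.2588); from cell (5,5)
  next x-line at t=0.3623, next y-line at t=2.4341; Δt_x=1.0353, Δt_y=3.8637
    x: enter (4,5) at t=0.3623
    x: enter (3,5) at t=1.3976
    x: enter (2,5) at t=2.4329
    y: enter (2,6) at t=2.4341 ← occupied
  → r_4 = 2.4341
beam 5: φ=90°, α=210°
  dir = (cos 210°, sin 210°) = (-0.8660, -0.5000); from cell (5,5)
  next x-line at t=0.4041, next y-line at t=0.7400; Δt_x=1.1547, Δt_y=2.0000
    x: enter (4,5) at t=0.4041
    y: enter (4,4) at t=0.7400
    x: enter (3,4) at t=1.5588
    x: enter (2,4) at t=2.7135
    y: enter (2,3) at t=2.7400 ← occupied
  → r_5 = 2.7400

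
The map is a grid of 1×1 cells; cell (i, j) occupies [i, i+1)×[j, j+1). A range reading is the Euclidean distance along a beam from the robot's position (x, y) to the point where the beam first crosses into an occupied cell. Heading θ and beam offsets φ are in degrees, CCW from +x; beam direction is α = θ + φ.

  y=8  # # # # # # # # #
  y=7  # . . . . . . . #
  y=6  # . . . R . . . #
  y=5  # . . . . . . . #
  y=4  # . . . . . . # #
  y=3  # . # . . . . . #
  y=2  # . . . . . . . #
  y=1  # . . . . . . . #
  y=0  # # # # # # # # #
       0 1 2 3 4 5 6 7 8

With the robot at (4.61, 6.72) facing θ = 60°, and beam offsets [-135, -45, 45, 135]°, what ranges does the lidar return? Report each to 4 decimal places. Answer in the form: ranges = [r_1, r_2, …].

ranges = [5.9218, 3.5096, 1.3252, 3.7373]

beam 1: φ=-135°, α=285°
  cosα=0.2588 sinα=-0.9659 | (4,6) | tMaxX 1.5068 tMaxY 0.7454 | tΔX 3.8637 tΔY 1.0353
    t=0.7454 [y] (4,5)
    t=1.5068 [x] (5,5)
    t=1.7807 [y] (5,4)
    t=2.8160 [y] (5,3)
    t=3.8512 [y] (5,2)
    t=4.8865 [y] (5,1)
    t=5.3705 [x] (6,1)
    t=5.9218 [y] (6,0) — stop
  → r_1 = 5.9218
beam 2: φ=-45°, α=15°
  cosα=0.9659 sinα=0.2588 | (4,6) | tMaxX 0.4038 tMaxY 1.0818 | tΔX 1.0353 tΔY 3.8637
    t=0.4038 [x] (5,6)
    t=1.0818 [y] (5,7)
    t=1.4390 [x] (6,7)
    t=2.4743 [x] (7,7)
    t=3.5096 [x] (8,7) — stop
  → r_2 = 3.5096
beam 3: φ=45°, α=105°
  cosα=-0.2588 sinα=0.9659 | (4,6) | tMaxX 2.3569 tMaxY 0.2899 | tΔX 3.8637 tΔY 1.0353
    t=0.2899 [y] (4,7)
    t=1.3252 [y] (4,8) — stop
  → r_3 = 1.3252
beam 4: φ=135°, α=195°
  cosα=-0.9659 sinα=-0.2588 | (4,6) | tMaxX 0.6315 tMaxY 2.7819 | tΔX 1.0353 tΔY 3.8637
    t=0.6315 [x] (3,6)
    t=1.6668 [x] (2,6)
    t=2.7021 [x] (1,6)
    t=2.7819 [y] (1,5)
    t=3.7373 [x] (0,5) — stop
  → r_4 = 3.7373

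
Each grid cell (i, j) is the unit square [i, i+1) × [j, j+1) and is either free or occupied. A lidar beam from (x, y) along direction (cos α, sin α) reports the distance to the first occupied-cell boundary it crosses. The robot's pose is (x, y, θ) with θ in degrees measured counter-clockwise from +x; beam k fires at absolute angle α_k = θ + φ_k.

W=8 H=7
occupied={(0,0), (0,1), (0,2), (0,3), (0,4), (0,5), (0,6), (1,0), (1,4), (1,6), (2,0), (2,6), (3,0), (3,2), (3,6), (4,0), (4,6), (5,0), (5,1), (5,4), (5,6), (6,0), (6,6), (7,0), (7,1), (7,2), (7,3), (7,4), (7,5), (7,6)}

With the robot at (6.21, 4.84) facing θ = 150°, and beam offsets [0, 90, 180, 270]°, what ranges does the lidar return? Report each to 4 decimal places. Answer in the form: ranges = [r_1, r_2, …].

ranges = [0.2425, 0.4200, 0.9122, 1.3395]

beam 1: φ=0°, α=150°
  d=(-0.8660,0.5000)  start (6,4)  tX=0.2425 tY=0.3200  stride 1/|dx|=1.1547 1/|dy|=2.0000
    cross x-line → (5,4), t=0.2425 (wall)
  → r_1 = 0.2425
beam 2: φ=90°, α=240°
  d=(-0.5000,-0.8660)  start (6,4)  tX=0.4200 tY=0.9699  stride 1/|dx|=2.0000 1/|dy|=1.1547
    cross x-line → (5,4), t=0.4200 (wall)
  → r_2 = 0.4200
beam 3: φ=180°, α=330°
  d=(0.8660,-0.5000)  start (6,4)  tX=0.9122 tY=1.6800  stride 1/|dx|=1.1547 1/|dy|=2.0000
    cross x-line → (7,4), t=0.9122 (wall)
  → r_3 = 0.9122
beam 4: φ=270°, α=60°
  d=(0.5000,0.8660)  start (6,4)  tX=1.5800 tY=0.1848  stride 1/|dx|=2.0000 1/|dy|=1.1547
    cross y-line → (6,5), t=0.1848
    cross y-line → (6,6), t=1.3395 (wall)
  → r_4 = 1.3395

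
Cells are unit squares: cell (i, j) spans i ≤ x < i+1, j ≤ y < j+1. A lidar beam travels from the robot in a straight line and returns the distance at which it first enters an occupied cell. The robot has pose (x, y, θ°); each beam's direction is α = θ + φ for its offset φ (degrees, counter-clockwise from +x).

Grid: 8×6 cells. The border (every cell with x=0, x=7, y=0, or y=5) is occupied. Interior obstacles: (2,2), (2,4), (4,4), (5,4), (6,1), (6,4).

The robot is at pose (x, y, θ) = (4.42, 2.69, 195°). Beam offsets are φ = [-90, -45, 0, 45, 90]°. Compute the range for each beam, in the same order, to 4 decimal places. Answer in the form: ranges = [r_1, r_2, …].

beam 1: φ=-90°, α=105°
  d=(-0.2588,0.9659)  start (4,2)  tX=1.6228 tY=0.3209  stride 1/|dx|=3.8637 1/|dy|=1.0353
    cross y-line → (4,3), t=0.3209
    cross y-line → (4,4), t=1.3562 (wall)
  → r_1 = 1.3562
beam 2: φ=-45°, α=150°
  d=(-0.8660,0.5000)  start (4,2)  tX=0.4850 tY=0.6200  stride 1/|dx|=1.1547 1/|dy|=2.0000
    cross x-line → (3,2), t=0.4850
    cross y-line → (3,3), t=0.6200
    cross x-line → (2,3), t=1.6397
    cross y-line → (2,4), t=2.6200 (wall)
  → r_2 = 2.6200
beam 3: φ=0°, α=195°
  d=(-0.9659,-0.2588)  start (4,2)  tX=0.4348 tY=2.6660  stride 1/|dx|=1.0353 1/|dy|=3.8637
    cross x-line → (3,2), t=0.4348
    cross x-line → (2,2), t=1.4701 (wall)
  → r_3 = 1.4701
beam 4: φ=45°, α=240°
  d=(-0.5000,-0.8660)  start (4,2)  tX=0.8400 tY=0.7967  stride 1/|dx|=2.0000 1/|dy|=1.1547
    cross y-line → (4,1), t=0.7967
    cross x-line → (3,1), t=0.8400
    cross y-line → (3,0), t=1.9514 (wall)
  → r_4 = 1.9514
beam 5: φ=90°, α=285°
  d=(0.2588,-0.9659)  start (4,2)  tX=2.2409 tY=0.7143  stride 1/|dx|=3.8637 1/|dy|=1.0353
    cross y-line → (4,1), t=0.7143
    cross y-line → (4,0), t=1.7496 (wall)
  → r_5 = 1.7496

ranges = [1.3562, 2.6200, 1.4701, 1.9514, 1.7496]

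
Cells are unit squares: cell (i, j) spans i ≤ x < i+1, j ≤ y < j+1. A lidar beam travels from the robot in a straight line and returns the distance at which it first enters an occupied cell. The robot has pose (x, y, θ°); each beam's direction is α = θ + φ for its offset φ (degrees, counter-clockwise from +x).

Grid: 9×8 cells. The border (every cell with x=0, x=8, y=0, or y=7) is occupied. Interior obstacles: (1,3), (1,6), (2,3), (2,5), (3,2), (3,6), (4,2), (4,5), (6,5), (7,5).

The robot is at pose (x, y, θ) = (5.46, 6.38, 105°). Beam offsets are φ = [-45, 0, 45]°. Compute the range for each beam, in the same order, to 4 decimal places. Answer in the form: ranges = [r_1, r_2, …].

beam 1: φ=-45°, α=60°
  cosα=0.5000 sinα=0.8660 | (5,6) | tMaxX 1.0800 tMaxY 0.7159 | tΔX 2.0000 tΔY 1.1547
    t=0.7159 [y] (5,7) — stop
  → r_1 = 0.7159
beam 2: φ=0°, α=105°
  cosα=-0.2588 sinα=0.9659 | (5,6) | tMaxX 1.7773 tMaxY 0.6419 | tΔX 3.8637 tΔY 1.0353
    t=0.6419 [y] (5,7) — stop
  → r_2 = 0.6419
beam 3: φ=45°, α=150°
  cosα=-0.8660 sinα=0.5000 | (5,6) | tMaxX 0.5312 tMaxY 1.2400 | tΔX 1.1547 tΔY 2.0000
    t=0.5312 [x] (4,6)
    t=1.2400 [y] (4,7) — stop
  → r_3 = 1.2400

ranges = [0.7159, 0.6419, 1.2400]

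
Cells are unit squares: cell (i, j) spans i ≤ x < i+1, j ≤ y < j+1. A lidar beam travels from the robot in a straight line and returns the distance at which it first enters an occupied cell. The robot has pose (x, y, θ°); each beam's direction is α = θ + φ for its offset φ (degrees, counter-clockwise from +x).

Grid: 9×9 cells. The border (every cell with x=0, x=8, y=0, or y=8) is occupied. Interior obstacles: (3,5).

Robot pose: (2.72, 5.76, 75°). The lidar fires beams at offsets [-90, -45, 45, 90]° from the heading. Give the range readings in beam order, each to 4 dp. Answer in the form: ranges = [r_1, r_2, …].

ranges = [0.2899, 0.3233, 2.5865, 1.7807]

beam 1: φ=-90°, α=345°
  d=(0.9659,-0.2588)  start (2,5)  tX=0.2899 tY=2.9364  stride 1/|dx|=1.0353 1/|dy|=3.8637
    cross x-line → (3,5), t=0.2899 (wall)
  → r_1 = 0.2899
beam 2: φ=-45°, α=30°
  d=(0.8660,0.5000)  start (2,5)  tX=0.3233 tY=0.4800  stride 1/|dx|=1.1547 1/|dy|=2.0000
    cross x-line → (3,5), t=0.3233 (wall)
  → r_2 = 0.3233
beam 3: φ=45°, α=120°
  d=(-0.5000,0.8660)  start (2,5)  tX=1.4400 tY=0.2771  stride 1/|dx|=2.0000 1/|dy|=1.1547
    cross y-line → (2,6), t=0.2771
    cross y-line → (2,7), t=1.4318
    cross x-line → (1,7), t=1.4400
    cross y-line → (1,8), t=2.5865 (wall)
  → r_3 = 2.5865
beam 4: φ=90°, α=165°
  d=(-0.9659,0.2588)  start (2,5)  tX=0.7454 tY=0.9273  stride 1/|dx|=1.0353 1/|dy|=3.8637
    cross x-line → (1,5), t=0.7454
    cross y-line → (1,6), t=0.9273
    cross x-line → (0,6), t=1.7807 (wall)
  → r_4 = 1.7807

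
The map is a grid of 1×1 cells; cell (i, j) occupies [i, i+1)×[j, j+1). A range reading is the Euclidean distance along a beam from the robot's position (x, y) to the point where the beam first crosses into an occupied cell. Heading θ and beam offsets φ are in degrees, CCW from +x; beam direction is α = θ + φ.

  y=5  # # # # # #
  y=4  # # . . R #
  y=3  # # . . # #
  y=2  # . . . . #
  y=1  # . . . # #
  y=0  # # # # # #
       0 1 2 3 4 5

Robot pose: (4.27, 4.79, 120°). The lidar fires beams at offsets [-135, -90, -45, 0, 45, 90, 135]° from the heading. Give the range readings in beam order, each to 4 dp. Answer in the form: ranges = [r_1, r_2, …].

ranges = [0.7558, 0.4200, 0.2174, 0.2425, 0.8114, 2.6212, 0.8179]

beam 1: φ=-135°, α=345°
  dir = (cos 345°, sin 345°) = (0.9659, -0.2588); from cell (4,4)
  next x-line at t=0.7558, next y-line at t=3.0523; Δt_x=1.0353, Δt_y=3.8637
    x: enter (5,4) at t=0.7558 ← occupied
  → r_1 = 0.7558
beam 2: φ=-90°, α=30°
  dir = (cos 30°, sin 30°) = (0.8660, 0.5000); from cell (4,4)
  next x-line at t=0.8429, next y-line at t=0.4200; Δt_x=1.1547, Δt_y=2.0000
    y: enter (4,5) at t=0.4200 ← occupied
  → r_2 = 0.4200
beam 3: φ=-45°, α=75°
  dir = (cos 75°, sin 75°) = (0.2588, 0.9659); from cell (4,4)
  next x-line at t=2.8205, next y-line at t=0.2174; Δt_x=3.8637, Δt_y=1.0353
    y: enter (4,5) at t=0.2174 ← occupied
  → r_3 = 0.2174
beam 4: φ=0°, α=120°
  dir = (cos 120°, sin 120°) = (-0.5000, 0.8660); from cell (4,4)
  next x-line at t=0.5400, next y-line at t=0.2425; Δt_x=2.0000, Δt_y=1.1547
    y: enter (4,5) at t=0.2425 ← occupied
  → r_4 = 0.2425
beam 5: φ=45°, α=165°
  dir = (cos 165°, sin 165°) = (-0.9659, 0.2588); from cell (4,4)
  next x-line at t=0.2795, next y-line at t=0.8114; Δt_x=1.0353, Δt_y=3.8637
    x: enter (3,4) at t=0.2795
    y: enter (3,5) at t=0.8114 ← occupied
  → r_5 = 0.8114
beam 6: φ=90°, α=210°
  dir = (cos 210°, sin 210°) = (-0.8660, -0.5000); from cell (4,4)
  next x-line at t=0.3118, next y-line at t=1.5800; Δt_x=1.1547, Δt_y=2.0000
    x: enter (3,4) at t=0.3118
    x: enter (2,4) at t=1.4665
    y: enter (2,3) at t=1.5800
    x: enter (1,3) at t=2.6212 ← occupied
  → r_6 = 2.6212
beam 7: φ=135°, α=255°
  dir = (cos 255°, sin 255°) = (-0.2588, -0.9659); from cell (4,4)
  next x-line at t=1.0432, next y-line at t=0.8179; Δt_x=3.8637, Δt_y=1.0353
    y: enter (4,3) at t=0.8179 ← occupied
  → r_7 = 0.8179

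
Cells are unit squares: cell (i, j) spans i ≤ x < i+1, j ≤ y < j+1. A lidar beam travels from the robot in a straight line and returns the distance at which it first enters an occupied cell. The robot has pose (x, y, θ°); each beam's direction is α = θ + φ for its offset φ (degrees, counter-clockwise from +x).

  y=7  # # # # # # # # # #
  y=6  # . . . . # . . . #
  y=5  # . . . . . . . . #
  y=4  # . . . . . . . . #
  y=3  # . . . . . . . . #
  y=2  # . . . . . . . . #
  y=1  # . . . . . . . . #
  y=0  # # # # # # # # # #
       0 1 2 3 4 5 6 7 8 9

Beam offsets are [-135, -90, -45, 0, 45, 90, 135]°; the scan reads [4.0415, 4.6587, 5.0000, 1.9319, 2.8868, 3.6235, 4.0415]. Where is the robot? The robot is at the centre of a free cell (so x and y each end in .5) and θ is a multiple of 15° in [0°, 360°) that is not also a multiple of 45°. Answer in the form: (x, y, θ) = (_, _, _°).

Candidates: 47 free-cell centres × 16 headings = 752 poses. Raycast each; keep the one whose scan matches to 4 dp.
  (1.5, 6.5, 255°): beam 1 = 0.5774 ≠ 4.0415 ✗
  (4.5, 5.5, 165°): beam 1 = 1.0000 ≠ 4.0415 ✗
  (7.5, 3.5, 120°): beam 1 = 1.5529 ≠ 4.0415 ✗
  …
  (4.5, 4.5, 75°): r_1=4.0415, r_2=4.6587, r_3=5.0000, r_4=1.9319, r_5=2.8868, r_6=3.6235, r_7=4.0415 — all match ✓
Unique over the lattice → pose = (4.5, 4.5, 75°).

(x, y, θ) = (4.5, 4.5, 75°)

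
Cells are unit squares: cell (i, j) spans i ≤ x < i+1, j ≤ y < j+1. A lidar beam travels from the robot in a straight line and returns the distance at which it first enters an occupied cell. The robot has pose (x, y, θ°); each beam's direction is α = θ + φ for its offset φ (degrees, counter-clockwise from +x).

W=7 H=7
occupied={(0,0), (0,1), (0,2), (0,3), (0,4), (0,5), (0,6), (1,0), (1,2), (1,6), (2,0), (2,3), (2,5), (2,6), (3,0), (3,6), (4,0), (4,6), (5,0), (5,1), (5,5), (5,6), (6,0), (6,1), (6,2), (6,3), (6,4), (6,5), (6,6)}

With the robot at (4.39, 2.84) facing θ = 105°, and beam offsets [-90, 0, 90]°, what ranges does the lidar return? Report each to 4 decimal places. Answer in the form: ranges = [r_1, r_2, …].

ranges = [1.6668, 3.2715, 2.4743]

beam 1: φ=-90°, α=15°
  d=(0.9659,0.2588)  start (4,2)  tX=0.6315 tY=0.6182  stride 1/|dx|=1.0353 1/|dy|=3.8637
    cross y-line → (4,3), t=0.6182
    cross x-line → (5,3), t=0.6315
    cross x-line → (6,3), t=1.6668 (wall)
  → r_1 = 1.6668
beam 2: φ=0°, α=105°
  d=(-0.2588,0.9659)  start (4,2)  tX=1.5068 tY=0.1656  stride 1/|dx|=3.8637 1/|dy|=1.0353
    cross y-line → (4,3), t=0.1656
    cross y-line → (4,4), t=1.2009
    cross x-line → (3,4), t=1.5068
    cross y-line → (3,5), t=2.2362
    cross y-line → (3,6), t=3.2715 (wall)
  → r_2 = 3.2715
beam 3: φ=90°, α=195°
  d=(-0.9659,-0.2588)  start (4,2)  tX=0.4038 tY=3.2455  stride 1/|dx|=1.0353 1/|dy|=3.8637
    cross x-line → (3,2), t=0.4038
    cross x-line → (2,2), t=1.4390
    cross x-line → (1,2), t=2.4743 (wall)
  → r_3 = 2.4743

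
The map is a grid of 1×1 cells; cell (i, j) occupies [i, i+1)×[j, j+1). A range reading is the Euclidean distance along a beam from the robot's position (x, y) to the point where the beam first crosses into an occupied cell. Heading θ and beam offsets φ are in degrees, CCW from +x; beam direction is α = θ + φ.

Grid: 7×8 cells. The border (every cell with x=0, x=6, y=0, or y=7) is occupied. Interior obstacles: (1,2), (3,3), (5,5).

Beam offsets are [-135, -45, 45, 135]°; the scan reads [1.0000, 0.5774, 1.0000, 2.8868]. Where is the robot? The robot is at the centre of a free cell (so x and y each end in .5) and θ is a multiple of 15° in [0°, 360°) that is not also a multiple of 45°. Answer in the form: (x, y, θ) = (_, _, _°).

Candidates: 27 free-cell centres × 16 headings = 432 poses. Raycast each; keep the one whose scan matches to 4 dp.
  (5.5, 3.5, 345°): beam 1 = 5.0000 ≠ 1.0000 ✗
  (4.5, 1.5, 105°): beam 2 = 3.0000 ≠ 0.5774 ✗
  (2.5, 2.5, 330°): beam 1 = 0.5176 ≠ 1.0000 ✗
  …
  (4.5, 6.5, 105°): r_1=1.0000, r_2=0.5774, r_3=1.0000, r_4=2.8868 — all match ✓
Unique over the lattice → pose = (4.5, 6.5, 105°).

(x, y, θ) = (4.5, 6.5, 105°)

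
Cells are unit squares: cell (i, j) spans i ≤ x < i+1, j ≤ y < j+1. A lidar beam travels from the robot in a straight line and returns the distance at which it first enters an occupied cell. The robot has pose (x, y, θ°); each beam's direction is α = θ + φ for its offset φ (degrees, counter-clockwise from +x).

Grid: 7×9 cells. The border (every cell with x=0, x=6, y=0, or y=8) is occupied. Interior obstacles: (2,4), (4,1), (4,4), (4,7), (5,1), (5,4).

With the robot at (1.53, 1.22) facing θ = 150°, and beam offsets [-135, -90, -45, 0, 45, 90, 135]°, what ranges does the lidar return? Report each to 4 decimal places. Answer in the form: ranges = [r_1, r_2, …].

ranges = [2.5571, 6.6742, 2.0478, 0.6120, 0.5487, 0.2540, 0.2278]

beam 1: φ=-135°, α=15°
  dir = (cos 15°, sin 15°) = (0.9659, 0.2588); from cell (1,1)
  next x-line at t=0.4866, next y-line at t=3.0137; Δt_x=1.0353, Δt_y=3.8637
    x: enter (2,1) at t=0.4866
    x: enter (3,1) at t=1.5219
    x: enter (4,1) at t=2.5571 ← occupied
  → r_1 = 2.5571
beam 2: φ=-90°, α=60°
  dir = (cos 60°, sin 60°) = (0.5000, 0.8660); from cell (1,1)
  next x-line at t=0.9400, next y-line at t=0.9007; Δt_x=2.0000, Δt_y=1.1547
    y: enter (1,2) at t=0.9007
    x: enter (2,2) at t=0.9400
    y: enter (2,3) at t=2.0554
    x: enter (3,3) at t=2.9400
    y: enter (3,4) at t=3.2101
    y: enter (3,5) at t=4.3648
    x: enter (4,5) at t=4.9400
    y: enter (4,6) at t=5.5195
    y: enter (4,7) at t=6.6742 ← occupied
  → r_2 = 6.6742
beam 3: φ=-45°, α=105°
  dir = (cos 105°, sin 105°) = (-0.2588, 0.9659); from cell (1,1)
  next x-line at t=2.0478, next y-line at t=0.8075; Δt_x=3.8637, Δt_y=1.0353
    y: enter (1,2) at t=0.8075
    y: enter (1,3) at t=1.8428
    x: enter (0,3) at t=2.0478 ← occupied
  → r_3 = 2.0478
beam 4: φ=0°, α=150°
  dir = (cos 150°, sin 150°) = (-0.8660, 0.5000); from cell (1,1)
  next x-line at t=0.6120, next y-line at t=1.5600; Δt_x=1.1547, Δt_y=2.0000
    x: enter (0,1) at t=0.6120 ← occupied
  → r_4 = 0.6120
beam 5: φ=45°, α=195°
  dir = (cos 195°, sin 195°) = (-0.9659, -0.2588); from cell (1,1)
  next x-line at t=0.5487, next y-line at t=0.8500; Δt_x=1.0353, Δt_y=3.8637
    x: enter (0,1) at t=0.5487 ← occupied
  → r_5 = 0.5487
beam 6: φ=90°, α=240°
  dir = (cos 240°, sin 240°) = (-0.5000, -0.8660); from cell (1,1)
  next x-line at t=1.0600, next y-line at t=0.2540; Δt_x=2.0000, Δt_y=1.1547
    y: enter (1,0) at t=0.2540 ← occupied
  → r_6 = 0.2540
beam 7: φ=135°, α=285°
  dir = (cos 285°, sin 285°) = (0.2588, -0.9659); from cell (1,1)
  next x-line at t=1.8159, next y-line at t=0.2278; Δt_x=3.8637, Δt_y=1.0353
    y: enter (1,0) at t=0.2278 ← occupied
  → r_7 = 0.2278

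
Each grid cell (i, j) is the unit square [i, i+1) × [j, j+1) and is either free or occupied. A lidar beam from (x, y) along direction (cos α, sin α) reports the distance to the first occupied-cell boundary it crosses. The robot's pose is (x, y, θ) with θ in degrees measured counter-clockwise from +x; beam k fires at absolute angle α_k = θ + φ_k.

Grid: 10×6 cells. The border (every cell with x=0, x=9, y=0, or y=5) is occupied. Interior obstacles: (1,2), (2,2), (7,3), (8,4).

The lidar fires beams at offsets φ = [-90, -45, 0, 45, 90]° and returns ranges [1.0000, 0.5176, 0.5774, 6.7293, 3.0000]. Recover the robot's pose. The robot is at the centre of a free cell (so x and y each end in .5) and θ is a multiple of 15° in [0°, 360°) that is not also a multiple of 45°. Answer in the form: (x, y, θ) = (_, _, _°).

The pose lattice has 28·16 = 448 candidates. Test each by forward raycasting.
  (4.5, 3.5, 150°): beam 1 = 1.7321 ≠ 1.0000 ✗
  (8.5, 3.5, 210°): beam 1 = 0.5774 ≠ 1.0000 ✗
  (3.5, 2.5, 30°): beam 1 = 1.7321 ≠ 1.0000 ✗
  (7.5, 1.5, 255°): beam 1 = 4.6587 ≠ 1.0000 ✗
  …
  (2.5, 3.5, 300°): r_1=1.0000, r_2=0.5176, r_3=0.5774, r_4=6.7293, r_5=3.0000 — all match ✓
Unique over the lattice → pose = (2.5, 3.5, 300°).

(x, y, θ) = (2.5, 3.5, 300°)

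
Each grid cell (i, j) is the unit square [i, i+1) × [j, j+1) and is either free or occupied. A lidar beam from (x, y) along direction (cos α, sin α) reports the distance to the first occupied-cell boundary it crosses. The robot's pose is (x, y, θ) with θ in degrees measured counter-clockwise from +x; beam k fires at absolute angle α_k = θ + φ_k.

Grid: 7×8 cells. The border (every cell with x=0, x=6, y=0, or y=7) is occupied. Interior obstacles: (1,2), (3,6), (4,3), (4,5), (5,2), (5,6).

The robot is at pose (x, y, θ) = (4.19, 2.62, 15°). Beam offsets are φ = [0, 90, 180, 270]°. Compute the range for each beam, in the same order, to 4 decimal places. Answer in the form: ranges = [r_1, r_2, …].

ranges = [0.8386, 0.3934, 2.2673, 1.6771]

beam 1: φ=0°, α=15°
  d=(0.9659,0.2588)  start (4,2)  tX=0.8386 tY=1.4682  stride 1/|dx|=1.0353 1/|dy|=3.8637
    cross x-line → (5,2), t=0.8386 (wall)
  → r_1 = 0.8386
beam 2: φ=90°, α=105°
  d=(-0.2588,0.9659)  start (4,2)  tX=0.7341 tY=0.3934  stride 1/|dx|=3.8637 1/|dy|=1.0353
    cross y-line → (4,3), t=0.3934 (wall)
  → r_2 = 0.3934
beam 3: φ=180°, α=195°
  d=(-0.9659,-0.2588)  start (4,2)  tX=0.1967 tY=2.3955  stride 1/|dx|=1.0353 1/|dy|=3.8637
    cross x-line → (3,2), t=0.1967
    cross x-line → (2,2), t=1.2320
    cross x-line → (1,2), t=2.2673 (wall)
  → r_3 = 2.2673
beam 4: φ=270°, α=285°
  d=(0.2588,-0.9659)  start (4,2)  tX=3.1296 tY=0.6419  stride 1/|dx|=3.8637 1/|dy|=1.0353
    cross y-line → (4,1), t=0.6419
    cross y-line → (4,0), t=1.6771 (wall)
  → r_4 = 1.6771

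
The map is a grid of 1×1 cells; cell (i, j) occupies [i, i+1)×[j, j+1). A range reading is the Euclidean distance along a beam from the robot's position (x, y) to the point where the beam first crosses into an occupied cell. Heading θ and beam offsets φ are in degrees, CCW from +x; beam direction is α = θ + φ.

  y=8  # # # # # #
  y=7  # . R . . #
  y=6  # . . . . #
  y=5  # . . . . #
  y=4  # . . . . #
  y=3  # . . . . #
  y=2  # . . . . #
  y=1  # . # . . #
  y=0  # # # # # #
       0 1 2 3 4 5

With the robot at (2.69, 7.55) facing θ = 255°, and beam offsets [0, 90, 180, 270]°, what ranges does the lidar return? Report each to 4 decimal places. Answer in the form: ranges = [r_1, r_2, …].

beam 1: φ=0°, α=255°
  direction (-0.2588, -0.9659); cell (2,7); t to first gridline: x 2.6660, y 0.5694 (then +3.8637 / +1.0353)
    (2,6) via y @ 0.5694
    (2,5) via y @ 1.6047
    (2,4) via y @ 2.6400
    (1,4) via x @ 2.6660
    (1,3) via y @ 3.6752
    (1,2) via y @ 4.7105
    (1,1) via y @ 5.7458
    (0,1) via x @ 6.5297  # hit
  → r_1 = 6.5297
beam 2: φ=90°, α=345°
  direction (0.9659, -0.2588); cell (2,7); t to first gridline: x 0.3209, y 2.1250 (then +1.0353 / +3.8637)
    (3,7) via x @ 0.3209
    (4,7) via x @ 1.3562
    (4,6) via y @ 2.1250
    (5,6) via x @ 2.3915  # hit
  → r_2 = 2.3915
beam 3: φ=180°, α=75°
  direction (0.2588, 0.9659); cell (2,7); t to first gridline: x 1.1977, y 0.4659 (then +3.8637 / +1.0353)
    (2,8) via y @ 0.4659  # hit
  → r_3 = 0.4659
beam 4: φ=270°, α=165°
  direction (-0.9659, 0.2588); cell (2,7); t to first gridline: x 0.7143, y 1.7387 (then +1.0353 / +3.8637)
    (1,7) via x @ 0.7143
    (1,8) via y @ 1.7387  # hit
  → r_4 = 1.7387

ranges = [6.5297, 2.3915, 0.4659, 1.7387]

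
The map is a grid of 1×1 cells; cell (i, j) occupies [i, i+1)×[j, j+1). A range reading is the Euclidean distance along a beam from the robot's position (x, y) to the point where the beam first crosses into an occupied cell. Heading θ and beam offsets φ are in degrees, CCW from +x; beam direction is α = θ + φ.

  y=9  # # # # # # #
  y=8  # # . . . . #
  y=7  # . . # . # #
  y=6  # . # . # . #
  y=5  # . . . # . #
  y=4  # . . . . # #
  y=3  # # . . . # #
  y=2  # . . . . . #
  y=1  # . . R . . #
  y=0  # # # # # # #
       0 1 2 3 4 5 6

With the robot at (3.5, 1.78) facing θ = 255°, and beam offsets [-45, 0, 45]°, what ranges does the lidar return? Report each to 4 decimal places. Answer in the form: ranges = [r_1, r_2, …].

beam 1: φ=-45°, α=210°
  d=(-0.8660,-0.5000)  start (3,1)  tX=0.5774 tY=1.5600  stride 1/|dx|=1.1547 1/|dy|=2.0000
    cross x-line → (2,1), t=0.5774
    cross y-line → (2,0), t=1.5600 (wall)
  → r_1 = 1.5600
beam 2: φ=0°, α=255°
  d=(-0.2588,-0.9659)  start (3,1)  tX=1.9319 tY=0.8075  stride 1/|dx|=3.8637 1/|dy|=1.0353
    cross y-line → (3,0), t=0.8075 (wall)
  → r_2 = 0.8075
beam 3: φ=45°, α=300°
  d=(0.5000,-0.8660)  start (3,1)  tX=1.0000 tY=0.9007  stride 1/|dx|=2.0000 1/|dy|=1.1547
    cross y-line → (3,0), t=0.9007 (wall)
  → r_3 = 0.9007

ranges = [1.5600, 0.8075, 0.9007]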